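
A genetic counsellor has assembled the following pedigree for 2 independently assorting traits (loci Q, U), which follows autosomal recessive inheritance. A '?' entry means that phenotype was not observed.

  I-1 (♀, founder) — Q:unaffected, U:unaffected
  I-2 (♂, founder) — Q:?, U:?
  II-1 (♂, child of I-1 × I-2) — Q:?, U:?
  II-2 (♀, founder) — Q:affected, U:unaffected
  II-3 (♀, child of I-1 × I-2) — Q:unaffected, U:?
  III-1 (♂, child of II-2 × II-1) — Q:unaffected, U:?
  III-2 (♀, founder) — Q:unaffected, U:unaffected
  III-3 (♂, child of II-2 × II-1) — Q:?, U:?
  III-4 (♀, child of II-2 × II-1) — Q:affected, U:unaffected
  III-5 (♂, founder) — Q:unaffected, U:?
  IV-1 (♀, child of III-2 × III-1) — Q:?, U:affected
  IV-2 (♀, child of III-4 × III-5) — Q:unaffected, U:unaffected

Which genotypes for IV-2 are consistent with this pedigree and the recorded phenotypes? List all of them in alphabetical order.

IV-2 ∈ {Qq UU, Qq Uu}

Q/I-1 un ·: QQ|Qq
Q/I-2 ? ·: QQ|Qq|qq
Q/II-1 ? I-1×I-2: Qq
Q/II-2 aff ·: qq
Q/II-3 un I-1×I-2: QQ|Qq
Q/III-1 un II-2×II-1: Qq
Q/III-2 un ·: QQ|Qq
Q/III-3 ? II-2×II-1: Qq|qq
Q/III-4 aff II-2×II-1: qq
Q/III-5 un ·: QQ|Qq
Q/IV-1 ? III-2×III-1: QQ|Qq|qq
Q/IV-2 un III-4×III-5: Qq
⇒ Q over [I-1,I-2,II-1,II-2,II-3,III-1,III-2,III-3,III-4,III-5,IV-1,IV-2]: 160 consistent
U/I-1 un ·: UU|Uu
U/I-2 ? ·: UU|Uu|uu
U/II-1 ? I-1×I-2: UU|Uu|uu
U/II-2 un ·: UU|Uu
U/II-3 ? I-1×I-2: UU|Uu|uu
U/III-1 ? II-2×II-1: Uu|uu
U/III-2 un ·: Uu
U/III-3 ? II-2×II-1: UU|Uu|uu
U/III-4 un II-2×II-1: UU|Uu
U/III-5 ? ·: UU|Uu|uu
U/IV-1 aff III-2×III-1: uu
U/IV-2 un III-4×III-5: UU|Uu
⇒ U over [I-1,I-2,II-1,II-2,II-3,III-1,III-2,III-3,III-4,III-5,IV-1,IV-2]: 989 consistent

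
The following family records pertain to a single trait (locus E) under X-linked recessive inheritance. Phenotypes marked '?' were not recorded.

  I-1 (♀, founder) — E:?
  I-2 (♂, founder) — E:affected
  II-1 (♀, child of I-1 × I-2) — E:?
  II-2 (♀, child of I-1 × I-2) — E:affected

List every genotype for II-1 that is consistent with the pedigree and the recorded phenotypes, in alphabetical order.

E/I-1 ? ·: X^EX^e|X^eX^e
E/I-2 aff ·: X^eY
E/II-1 ? I-1×I-2: X^EX^e|X^eX^e
E/II-2 aff I-1×I-2: X^eX^e
⇒ E over [I-1,I-2,II-1,II-2]: 3 consistent

II-1 ∈ {X^EX^e, X^eX^e}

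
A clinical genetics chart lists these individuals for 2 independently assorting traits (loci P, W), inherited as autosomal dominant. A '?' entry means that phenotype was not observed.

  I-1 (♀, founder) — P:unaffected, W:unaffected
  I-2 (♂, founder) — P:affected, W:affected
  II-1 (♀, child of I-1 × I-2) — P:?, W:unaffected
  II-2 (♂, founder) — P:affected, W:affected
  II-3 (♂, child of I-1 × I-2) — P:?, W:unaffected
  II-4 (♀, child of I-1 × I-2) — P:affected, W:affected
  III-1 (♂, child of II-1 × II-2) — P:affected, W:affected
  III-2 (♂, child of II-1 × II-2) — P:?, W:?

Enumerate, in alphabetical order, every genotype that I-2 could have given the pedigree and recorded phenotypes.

P/I-1 un ·: pp
P/I-2 aff ·: Pp|PP
P/II-1 ? I-1×I-2: pp|Pp
P/II-2 aff ·: Pp|PP
P/II-3 ? I-1×I-2: pp|Pp
P/II-4 aff I-1×I-2: Pp
P/III-1 aff II-1×II-2: Pp|PP
P/III-2 ? II-1×II-2: pp|Pp|PP
⇒ P over [I-1,I-2,II-1,II-2,II-3,II-4,III-1,III-2]: 36 consistent
W/I-1 un ·: ww
W/I-2 aff ·: Ww
W/II-1 un I-1×I-2: ww
W/II-2 aff ·: Ww|WW
W/II-3 un I-1×I-2: ww
W/II-4 aff I-1×I-2: Ww
W/III-1 aff II-1×II-2: Ww
W/III-2 ? II-1×II-2: ww|Ww
⇒ W over [I-1,I-2,II-1,II-2,II-3,II-4,III-1,III-2]: 3 consistent

I-2 ∈ {PP Ww, Pp Ww}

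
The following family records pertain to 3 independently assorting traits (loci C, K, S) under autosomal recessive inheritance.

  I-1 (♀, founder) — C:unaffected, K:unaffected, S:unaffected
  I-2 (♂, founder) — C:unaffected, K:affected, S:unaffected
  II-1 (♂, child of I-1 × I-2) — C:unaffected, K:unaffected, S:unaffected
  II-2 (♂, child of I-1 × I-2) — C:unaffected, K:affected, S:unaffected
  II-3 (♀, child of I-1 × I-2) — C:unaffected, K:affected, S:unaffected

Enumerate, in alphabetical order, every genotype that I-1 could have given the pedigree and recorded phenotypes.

C/I-1 un ·: CC|Cc
C/I-2 un ·: CC|Cc
C/II-1 un I-1×I-2: CC|Cc
C/II-2 un I-1×I-2: CC|Cc
C/II-3 un I-1×I-2: CC|Cc
⇒ C over [I-1,I-2,II-1,II-2,II-3]: 25 consistent
K/I-1 un ·: Kk
K/I-2 aff ·: kk
K/II-1 un I-1×I-2: Kk
K/II-2 aff I-1×I-2: kk
K/II-3 aff I-1×I-2: kk
⇒ K over [I-1,I-2,II-1,II-2,II-3]: 1 consistent
S/I-1 un ·: SS|Ss
S/I-2 un ·: SS|Ss
S/II-1 un I-1×I-2: SS|Ss
S/II-2 un I-1×I-2: SS|Ss
S/II-3 un I-1×I-2: SS|Ss
⇒ S over [I-1,I-2,II-1,II-2,II-3]: 25 consistent

I-1 ∈ {CC Kk SS, CC Kk Ss, Cc Kk SS, Cc Kk Ss}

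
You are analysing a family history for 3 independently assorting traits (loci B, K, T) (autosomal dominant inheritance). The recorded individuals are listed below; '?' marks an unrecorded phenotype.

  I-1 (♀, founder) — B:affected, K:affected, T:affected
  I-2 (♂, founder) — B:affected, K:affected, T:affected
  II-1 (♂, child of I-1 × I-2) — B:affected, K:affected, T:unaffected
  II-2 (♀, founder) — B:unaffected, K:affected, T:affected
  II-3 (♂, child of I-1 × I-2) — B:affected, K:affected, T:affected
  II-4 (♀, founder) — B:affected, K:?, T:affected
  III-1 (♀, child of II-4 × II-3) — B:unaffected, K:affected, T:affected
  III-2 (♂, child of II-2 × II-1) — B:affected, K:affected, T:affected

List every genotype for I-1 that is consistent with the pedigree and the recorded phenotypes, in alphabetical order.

I-1 ∈ {BB KK Tt, BB Kk Tt, Bb KK Tt, Bb Kk Tt}

B/I-1 aff ·: Bb|BB
B/I-2 aff ·: Bb|BB
B/II-1 aff I-1×I-2: Bb|BB
B/II-2 un ·: bb
B/II-3 aff I-1×I-2: Bb
B/II-4 aff ·: Bb
B/III-1 un II-4×II-3: bb
B/III-2 aff II-2×II-1: Bb
⇒ B over [I-1,I-2,II-1,II-2,II-3,II-4,III-1,III-2]: 6 consistent
K/I-1 aff ·: Kk|KK
K/I-2 aff ·: Kk|KK
K/II-1 aff I-1×I-2: Kk|KK
K/II-2 aff ·: Kk|KK
K/II-3 aff I-1×I-2: Kk|KK
K/II-4 ? ·: kk|Kk|KK
K/III-1 aff II-4×II-3: Kk|KK
K/III-2 aff II-2×II-1: Kk|KK
⇒ K over [I-1,I-2,II-1,II-2,II-3,II-4,III-1,III-2]: 201 consistent
T/I-1 aff ·: Tt
T/I-2 aff ·: Tt
T/II-1 un I-1×I-2: tt
T/II-2 aff ·: Tt|TT
T/II-3 aff I-1×I-2: Tt|TT
T/II-4 aff ·: Tt|TT
T/III-1 aff II-4×II-3: Tt|TT
T/III-2 aff II-2×II-1: Tt
⇒ T over [I-1,I-2,II-1,II-2,II-3,II-4,III-1,III-2]: 14 consistent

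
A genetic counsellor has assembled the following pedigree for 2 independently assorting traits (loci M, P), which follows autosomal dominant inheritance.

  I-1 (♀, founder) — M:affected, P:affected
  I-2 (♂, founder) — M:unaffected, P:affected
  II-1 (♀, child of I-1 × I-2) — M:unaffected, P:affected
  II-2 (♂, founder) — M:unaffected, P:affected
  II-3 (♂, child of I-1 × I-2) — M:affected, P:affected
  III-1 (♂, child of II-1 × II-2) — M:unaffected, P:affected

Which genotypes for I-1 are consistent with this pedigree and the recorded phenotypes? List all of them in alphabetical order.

I-1 ∈ {Mm PP, Mm Pp}

M/I-1 aff ·: Mm
M/I-2 un ·: mm
M/II-1 un I-1×I-2: mm
M/II-2 un ·: mm
M/II-3 aff I-1×I-2: Mm
M/III-1 un II-1×II-2: mm
⇒ M over [I-1,I-2,II-1,II-2,II-3,III-1]: 1 consistent
P/I-1 aff ·: Pp|PP
P/I-2 aff ·: Pp|PP
P/II-1 aff I-1×I-2: Pp|PP
P/II-2 aff ·: Pp|PP
P/II-3 aff I-1×I-2: Pp|PP
P/III-1 aff II-1×II-2: Pp|PP
⇒ P over [I-1,I-2,II-1,II-2,II-3,III-1]: 45 consistent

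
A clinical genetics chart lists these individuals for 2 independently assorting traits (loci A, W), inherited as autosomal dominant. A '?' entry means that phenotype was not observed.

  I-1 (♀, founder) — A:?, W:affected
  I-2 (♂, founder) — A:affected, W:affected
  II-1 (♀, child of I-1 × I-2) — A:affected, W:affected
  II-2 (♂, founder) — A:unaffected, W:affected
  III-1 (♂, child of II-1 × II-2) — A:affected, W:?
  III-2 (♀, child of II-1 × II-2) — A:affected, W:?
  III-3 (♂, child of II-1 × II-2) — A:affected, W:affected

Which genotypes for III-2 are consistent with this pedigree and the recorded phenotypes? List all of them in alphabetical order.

III-2 ∈ {Aa WW, Aa Ww, Aa ww}

A/I-1 ? ·: aa|Aa|AA
A/I-2 aff ·: Aa|AA
A/II-1 aff I-1×I-2: Aa|AA
A/II-2 un ·: aa
A/III-1 aff II-1×II-2: Aa
A/III-2 aff II-1×II-2: Aa
A/III-3 aff II-1×II-2: Aa
⇒ A over [I-1,I-2,II-1,II-2,III-1,III-2,III-3]: 9 consistent
W/I-1 aff ·: Ww|WW
W/I-2 aff ·: Ww|WW
W/II-1 aff I-1×I-2: Ww|WW
W/II-2 aff ·: Ww|WW
W/III-1 ? II-1×II-2: ww|Ww|WW
W/III-2 ? II-1×II-2: ww|Ww|WW
W/III-3 aff II-1×II-2: Ww|WW
⇒ W over [I-1,I-2,II-1,II-2,III-1,III-2,III-3]: 114 consistent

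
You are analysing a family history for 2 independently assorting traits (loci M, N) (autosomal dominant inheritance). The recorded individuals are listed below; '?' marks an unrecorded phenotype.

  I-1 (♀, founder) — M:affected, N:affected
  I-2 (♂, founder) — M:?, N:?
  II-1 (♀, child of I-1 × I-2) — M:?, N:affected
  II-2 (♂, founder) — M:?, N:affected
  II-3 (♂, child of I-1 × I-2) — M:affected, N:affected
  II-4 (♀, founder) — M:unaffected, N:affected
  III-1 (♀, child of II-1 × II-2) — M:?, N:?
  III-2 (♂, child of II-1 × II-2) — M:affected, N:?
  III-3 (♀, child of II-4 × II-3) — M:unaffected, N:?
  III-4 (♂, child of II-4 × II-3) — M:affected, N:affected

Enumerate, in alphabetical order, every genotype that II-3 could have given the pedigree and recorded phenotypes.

II-3 ∈ {Mm NN, Mm Nn}

M/I-1 aff ·: Mm|MM
M/I-2 ? ·: mm|Mm|MM
M/II-1 ? I-1×I-2: mm|Mm|MM
M/II-2 ? ·: mm|Mm|MM
M/II-3 aff I-1×I-2: Mm
M/II-4 un ·: mm
M/III-1 ? II-1×II-2: mm|Mm|MM
M/III-2 aff II-1×II-2: Mm|MM
M/III-3 un II-4×II-3: mm
M/III-4 aff II-4×II-3: Mm
⇒ M over [I-1,I-2,II-1,II-2,II-3,II-4,III-1,III-2,III-3,III-4]: 84 consistent
N/I-1 aff ·: Nn|NN
N/I-2 ? ·: nn|Nn|NN
N/II-1 aff I-1×I-2: Nn|NN
N/II-2 aff ·: Nn|NN
N/II-3 aff I-1×I-2: Nn|NN
N/II-4 aff ·: Nn|NN
N/III-1 ? II-1×II-2: nn|Nn|NN
N/III-2 ? II-1×II-2: nn|Nn|NN
N/III-3 ? II-4×II-3: nn|Nn|NN
N/III-4 aff II-4×II-3: Nn|NN
⇒ N over [I-1,I-2,II-1,II-2,II-3,II-4,III-1,III-2,III-3,III-4]: 1095 consistent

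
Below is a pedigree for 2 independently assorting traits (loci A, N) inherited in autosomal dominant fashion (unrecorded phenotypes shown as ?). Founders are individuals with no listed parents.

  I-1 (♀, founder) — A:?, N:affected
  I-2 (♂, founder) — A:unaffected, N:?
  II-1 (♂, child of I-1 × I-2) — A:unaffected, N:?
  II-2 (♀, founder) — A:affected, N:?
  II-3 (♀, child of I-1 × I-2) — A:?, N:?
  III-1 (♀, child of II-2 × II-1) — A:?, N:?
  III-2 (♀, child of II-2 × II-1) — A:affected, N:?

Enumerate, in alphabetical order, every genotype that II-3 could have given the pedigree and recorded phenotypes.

A/I-1 ? ·: aa|Aa
A/I-2 un ·: aa
A/II-1 un I-1×I-2: aa
A/II-2 aff ·: Aa|AA
A/II-3 ? I-1×I-2: aa|Aa
A/III-1 ? II-2×II-1: aa|Aa
A/III-2 aff II-2×II-1: Aa
⇒ A over [I-1,I-2,II-1,II-2,II-3,III-1,III-2]: 9 consistent
N/I-1 aff ·: Nn|NN
N/I-2 ? ·: nn|Nn|NN
N/II-1 ? I-1×I-2: nn|Nn|NN
N/II-2 ? ·: nn|Nn|NN
N/II-3 ? I-1×I-2: nn|Nn|NN
N/III-1 ? II-2×II-1: nn|Nn|NN
N/III-2 ? II-2×II-1: nn|Nn|NN
⇒ N over [I-1,I-2,II-1,II-2,II-3,III-1,III-2]: 248 consistent

II-3 ∈ {Aa NN, Aa Nn, Aa nn, aa NN, aa Nn, aa nn}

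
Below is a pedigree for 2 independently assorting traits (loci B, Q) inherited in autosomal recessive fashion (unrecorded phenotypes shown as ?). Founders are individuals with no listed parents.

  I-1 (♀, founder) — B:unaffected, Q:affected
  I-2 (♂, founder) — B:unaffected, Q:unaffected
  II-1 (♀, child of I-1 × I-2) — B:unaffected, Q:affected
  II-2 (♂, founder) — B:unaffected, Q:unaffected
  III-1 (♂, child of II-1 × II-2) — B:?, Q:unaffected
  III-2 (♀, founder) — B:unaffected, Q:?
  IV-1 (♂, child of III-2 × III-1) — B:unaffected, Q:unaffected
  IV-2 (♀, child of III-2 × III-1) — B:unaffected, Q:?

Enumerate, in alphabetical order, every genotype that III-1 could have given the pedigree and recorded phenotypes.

III-1 ∈ {BB Qq, Bb Qq, bb Qq}

B/I-1 un ·: BB|Bb
B/I-2 un ·: BB|Bb
B/II-1 un I-1×I-2: BB|Bb
B/II-2 un ·: BB|Bb
B/III-1 ? II-1×II-2: BB|Bb|bb
B/III-2 un ·: BB|Bb
B/IV-1 un III-2×III-1: BB|Bb
B/IV-2 un III-2×III-1: BB|Bb
⇒ B over [I-1,I-2,II-1,II-2,III-1,III-2,IV-1,IV-2]: 156 consistent
Q/I-1 aff ·: qq
Q/I-2 un ·: Qq
Q/II-1 aff I-1×I-2: qq
Q/II-2 un ·: QQ|Qq
Q/III-1 un II-1×II-2: Qq
Q/III-2 ? ·: QQ|Qq|qq
Q/IV-1 un III-2×III-1: QQ|Qq
Q/IV-2 ? III-2×III-1: QQ|Qq|qq
⇒ Q over [I-1,I-2,II-1,II-2,III-1,III-2,IV-1,IV-2]: 24 consistent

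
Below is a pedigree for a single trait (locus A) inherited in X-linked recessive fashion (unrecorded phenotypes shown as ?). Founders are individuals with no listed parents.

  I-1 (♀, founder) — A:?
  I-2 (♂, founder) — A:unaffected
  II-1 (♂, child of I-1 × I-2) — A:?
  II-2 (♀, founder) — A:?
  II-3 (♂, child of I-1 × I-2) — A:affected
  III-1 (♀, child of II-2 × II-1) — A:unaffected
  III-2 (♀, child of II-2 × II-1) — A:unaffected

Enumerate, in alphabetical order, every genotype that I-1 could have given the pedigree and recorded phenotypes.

A/I-1 ? ·: X^AX^a|X^aX^a
A/I-2 un ·: X^AY
A/II-1 ? I-1×I-2: X^AY|X^aY
A/II-2 ? ·: X^AX^A|X^AX^a|X^aX^a
A/II-3 aff I-1×I-2: X^aY
A/III-1 un II-2×II-1: X^AX^A|X^AX^a
A/III-2 un II-2×II-1: X^AX^A|X^AX^a
⇒ A over [I-1,I-2,II-1,II-2,II-3,III-1,III-2]: 10 consistent

I-1 ∈ {X^AX^a, X^aX^a}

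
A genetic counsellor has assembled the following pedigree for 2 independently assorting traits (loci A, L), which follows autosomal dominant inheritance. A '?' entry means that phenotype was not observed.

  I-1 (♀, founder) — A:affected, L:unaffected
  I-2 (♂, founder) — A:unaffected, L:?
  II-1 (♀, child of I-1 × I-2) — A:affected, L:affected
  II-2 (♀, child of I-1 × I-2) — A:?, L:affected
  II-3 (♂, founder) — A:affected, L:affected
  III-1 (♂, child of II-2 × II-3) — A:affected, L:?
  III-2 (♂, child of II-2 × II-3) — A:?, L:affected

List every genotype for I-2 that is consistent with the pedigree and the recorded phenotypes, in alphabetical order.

I-2 ∈ {aa LL, aa Ll}

A/I-1 aff ·: Aa|AA
A/I-2 un ·: aa
A/II-1 aff I-1×I-2: Aa
A/II-2 ? I-1×I-2: aa|Aa
A/II-3 aff ·: Aa|AA
A/III-1 aff II-2×II-3: Aa|AA
A/III-2 ? II-2×II-3: aa|Aa|AA
⇒ A over [I-1,I-2,II-1,II-2,II-3,III-1,III-2]: 23 consistent
L/I-1 un ·: ll
L/I-2 ? ·: Ll|LL
L/II-1 aff I-1×I-2: Ll
L/II-2 aff I-1×I-2: Ll
L/II-3 aff ·: Ll|LL
L/III-1 ? II-2×II-3: ll|Ll|LL
L/III-2 aff II-2×II-3: Ll|LL
⇒ L over [I-1,I-2,II-1,II-2,II-3,III-1,III-2]: 20 consistent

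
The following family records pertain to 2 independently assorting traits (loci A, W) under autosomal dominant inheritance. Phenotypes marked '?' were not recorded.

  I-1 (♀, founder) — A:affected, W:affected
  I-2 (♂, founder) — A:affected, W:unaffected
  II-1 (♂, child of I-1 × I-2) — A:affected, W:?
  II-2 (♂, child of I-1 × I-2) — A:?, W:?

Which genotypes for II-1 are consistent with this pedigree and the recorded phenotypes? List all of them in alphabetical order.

A/I-1 aff ·: Aa|AA
A/I-2 aff ·: Aa|AA
A/II-1 aff I-1×I-2: Aa|AA
A/II-2 ? I-1×I-2: aa|Aa|AA
⇒ A over [I-1,I-2,II-1,II-2]: 15 consistent
W/I-1 aff ·: Ww|WW
W/I-2 un ·: ww
W/II-1 ? I-1×I-2: ww|Ww
W/II-2 ? I-1×I-2: ww|Ww
⇒ W over [I-1,I-2,II-1,II-2]: 5 consistent

II-1 ∈ {AA Ww, AA ww, Aa Ww, Aa ww}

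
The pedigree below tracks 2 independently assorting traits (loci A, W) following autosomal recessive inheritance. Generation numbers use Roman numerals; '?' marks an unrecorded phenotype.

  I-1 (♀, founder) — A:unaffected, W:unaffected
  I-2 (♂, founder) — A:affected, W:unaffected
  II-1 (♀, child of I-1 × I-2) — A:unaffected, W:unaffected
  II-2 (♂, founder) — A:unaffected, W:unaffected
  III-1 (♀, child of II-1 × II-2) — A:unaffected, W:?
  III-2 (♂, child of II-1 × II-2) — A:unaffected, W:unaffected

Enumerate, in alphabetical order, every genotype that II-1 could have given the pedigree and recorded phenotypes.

II-1 ∈ {Aa WW, Aa Ww}

A/I-1 un ·: AA|Aa
A/I-2 aff ·: aa
A/II-1 un I-1×I-2: Aa
A/II-2 un ·: AA|Aa
A/III-1 un II-1×II-2: AA|Aa
A/III-2 un II-1×II-2: AA|Aa
⇒ A over [I-1,I-2,II-1,II-2,III-1,III-2]: 16 consistent
W/I-1 un ·: WW|Ww
W/I-2 un ·: WW|Ww
W/II-1 un I-1×I-2: WW|Ww
W/II-2 un ·: WW|Ww
W/III-1 ? II-1×II-2: WW|Ww|ww
W/III-2 un II-1×II-2: WW|Ww
⇒ W over [I-1,I-2,II-1,II-2,III-1,III-2]: 50 consistent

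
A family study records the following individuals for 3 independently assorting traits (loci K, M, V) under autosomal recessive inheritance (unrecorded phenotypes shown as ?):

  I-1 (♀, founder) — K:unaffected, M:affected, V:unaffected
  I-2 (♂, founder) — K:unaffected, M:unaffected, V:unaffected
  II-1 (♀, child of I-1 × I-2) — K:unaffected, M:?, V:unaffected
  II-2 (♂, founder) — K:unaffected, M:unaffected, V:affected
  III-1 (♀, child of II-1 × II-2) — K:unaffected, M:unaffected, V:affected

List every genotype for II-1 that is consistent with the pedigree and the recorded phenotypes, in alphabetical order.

II-1 ∈ {KK Mm Vv, KK mm Vv, Kk Mm Vv, Kk mm Vv}

K/I-1 un ·: KK|Kk
K/I-2 un ·: KK|Kk
K/II-1 un I-1×I-2: KK|Kk
K/II-2 un ·: KK|Kk
K/III-1 un II-1×II-2: KK|Kk
⇒ K over [I-1,I-2,II-1,II-2,III-1]: 24 consistent
M/I-1 aff ·: mm
M/I-2 un ·: MM|Mm
M/II-1 ? I-1×I-2: Mm|mm
M/II-2 un ·: MM|Mm
M/III-1 un II-1×II-2: MM|Mm
⇒ M over [I-1,I-2,II-1,II-2,III-1]: 10 consistent
V/I-1 un ·: VV|Vv
V/I-2 un ·: VV|Vv
V/II-1 un I-1×I-2: Vv
V/II-2 aff ·: vv
V/III-1 aff II-1×II-2: vv
⇒ V over [I-1,I-2,II-1,II-2,III-1]: 3 consistent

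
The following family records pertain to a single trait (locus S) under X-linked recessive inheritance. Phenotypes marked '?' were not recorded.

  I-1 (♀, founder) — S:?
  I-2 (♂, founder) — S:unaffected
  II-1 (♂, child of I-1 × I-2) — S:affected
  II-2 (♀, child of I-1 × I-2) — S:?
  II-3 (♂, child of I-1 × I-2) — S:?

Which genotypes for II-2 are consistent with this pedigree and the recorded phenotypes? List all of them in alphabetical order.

II-2 ∈ {X^SX^S, X^SX^s}

S/I-1 ? ·: X^SX^s|X^sX^s
S/I-2 un ·: X^SY
S/II-1 aff I-1×I-2: X^sY
S/II-2 ? I-1×I-2: X^SX^S|X^SX^s
S/II-3 ? I-1×I-2: X^SY|X^sY
⇒ S over [I-1,I-2,II-1,II-2,II-3]: 5 consistent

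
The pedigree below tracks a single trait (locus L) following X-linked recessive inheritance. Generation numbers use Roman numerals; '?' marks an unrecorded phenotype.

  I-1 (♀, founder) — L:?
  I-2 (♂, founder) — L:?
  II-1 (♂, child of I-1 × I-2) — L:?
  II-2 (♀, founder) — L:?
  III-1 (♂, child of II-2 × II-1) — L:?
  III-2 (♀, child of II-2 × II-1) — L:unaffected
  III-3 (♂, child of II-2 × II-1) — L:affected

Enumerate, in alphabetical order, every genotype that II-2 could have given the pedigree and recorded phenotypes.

L/I-1 ? ·: X^LX^L|X^LX^l|X^lX^l
L/I-2 ? ·: X^LY|X^lY
L/II-1 ? I-1×I-2: X^LY|X^lY
L/II-2 ? ·: X^LX^l|X^lX^l
L/III-1 ? II-2×II-1: X^LY|X^lY
L/III-2 un II-2×II-1: X^LX^L|X^LX^l
L/III-3 aff II-2×II-1: X^lY
⇒ L over [I-1,I-2,II-1,II-2,III-1,III-2,III-3]: 28 consistent

II-2 ∈ {X^LX^l, X^lX^l}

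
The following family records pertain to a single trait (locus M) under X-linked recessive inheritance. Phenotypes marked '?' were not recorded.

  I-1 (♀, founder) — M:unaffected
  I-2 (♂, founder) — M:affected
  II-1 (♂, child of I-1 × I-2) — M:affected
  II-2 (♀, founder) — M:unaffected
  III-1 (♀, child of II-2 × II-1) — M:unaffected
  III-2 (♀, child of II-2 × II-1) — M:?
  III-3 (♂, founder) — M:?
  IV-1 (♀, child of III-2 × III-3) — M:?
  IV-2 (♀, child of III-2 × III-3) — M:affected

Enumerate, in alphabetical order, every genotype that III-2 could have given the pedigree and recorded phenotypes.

M/I-1 un ·: X^MX^m
M/I-2 aff ·: X^mY
M/II-1 aff I-1×I-2: X^mY
M/II-2 un ·: X^MX^M|X^MX^m
M/III-1 un II-2×II-1: X^MX^m
M/III-2 ? II-2×II-1: X^MX^m|X^mX^m
M/III-3 ? ·: X^mY
M/IV-1 ? III-2×III-3: X^MX^m|X^mX^m
M/IV-2 aff III-2×III-3: X^mX^m
⇒ M over [I-1,I-2,II-1,II-2,III-1,III-2,III-3,IV-1,IV-2]: 5 consistent

III-2 ∈ {X^MX^m, X^mX^m}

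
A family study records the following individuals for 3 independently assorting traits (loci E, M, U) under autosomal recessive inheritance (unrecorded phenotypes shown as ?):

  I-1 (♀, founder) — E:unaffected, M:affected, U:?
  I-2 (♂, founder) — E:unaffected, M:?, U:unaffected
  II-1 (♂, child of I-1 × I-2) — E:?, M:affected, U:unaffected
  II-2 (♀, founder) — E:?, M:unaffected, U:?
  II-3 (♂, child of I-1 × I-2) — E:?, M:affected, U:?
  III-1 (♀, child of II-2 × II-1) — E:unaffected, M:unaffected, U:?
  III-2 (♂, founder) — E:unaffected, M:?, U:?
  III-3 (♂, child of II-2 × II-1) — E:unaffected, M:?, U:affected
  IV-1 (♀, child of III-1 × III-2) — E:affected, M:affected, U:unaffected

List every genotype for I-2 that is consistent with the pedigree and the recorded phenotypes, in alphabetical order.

I-2 ∈ {EE Mm UU, EE Mm Uu, EE mm UU, EE mm Uu, Ee Mm UU, Ee Mm Uu, Ee mm UU, Ee mm Uu}

E/I-1 un ·: EE|Ee
E/I-2 un ·: EE|Ee
E/II-1 ? I-1×I-2: EE|Ee|ee
E/II-2 ? ·: EE|Ee|ee
E/II-3 ? I-1×I-2: EE|Ee|ee
E/III-1 un II-2×II-1: Ee
E/III-2 un ·: Ee
E/III-3 un II-2×II-1: EE|Ee
E/IV-1 aff III-1×III-2: ee
⇒ E over [I-1,I-2,II-1,II-2,II-3,III-1,III-2,III-3,IV-1]: 65 consistent
M/I-1 aff ·: mm
M/I-2 ? ·: Mm|mm
M/II-1 aff I-1×I-2: mm
M/II-2 un ·: MM|Mm
M/II-3 aff I-1×I-2: mm
M/III-1 un II-2×II-1: Mm
M/III-2 ? ·: Mm|mm
M/III-3 ? II-2×II-1: Mm|mm
M/IV-1 aff III-1×III-2: mm
⇒ M over [I-1,I-2,II-1,II-2,II-3,III-1,III-2,III-3,IV-1]: 12 consistent
U/I-1 ? ·: UU|Uu|uu
U/I-2 un ·: UU|Uu
U/II-1 un I-1×I-2: Uu
U/II-2 ? ·: Uu|uu
U/II-3 ? I-1×I-2: UU|Uu|uu
U/III-1 ? II-2×II-1: UU|Uu|uu
U/III-2 ? ·: UU|Uu|uu
U/III-3 aff II-2×II-1: uu
U/IV-1 un III-1×III-2: UU|Uu
⇒ U over [I-1,I-2,II-1,II-2,II-3,III-1,III-2,III-3,IV-1]: 180 consistent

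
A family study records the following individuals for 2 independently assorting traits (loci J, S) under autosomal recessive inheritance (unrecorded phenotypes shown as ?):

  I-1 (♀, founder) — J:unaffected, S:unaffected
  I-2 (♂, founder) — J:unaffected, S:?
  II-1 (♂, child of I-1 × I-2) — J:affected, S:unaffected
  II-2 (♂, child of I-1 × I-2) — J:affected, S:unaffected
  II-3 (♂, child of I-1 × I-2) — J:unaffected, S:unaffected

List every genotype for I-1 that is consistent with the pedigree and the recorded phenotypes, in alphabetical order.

I-1 ∈ {Jj SS, Jj Ss}

J/I-1 un ·: Jj
J/I-2 un ·: Jj
J/II-1 aff I-1×I-2: jj
J/II-2 aff I-1×I-2: jj
J/II-3 un I-1×I-2: JJ|Jj
⇒ J over [I-1,I-2,II-1,II-2,II-3]: 2 consistent
S/I-1 un ·: SS|Ss
S/I-2 ? ·: SS|Ss|ss
S/II-1 un I-1×I-2: SS|Ss
S/II-2 un I-1×I-2: SS|Ss
S/II-3 un I-1×I-2: SS|Ss
⇒ S over [I-1,I-2,II-1,II-2,II-3]: 27 consistent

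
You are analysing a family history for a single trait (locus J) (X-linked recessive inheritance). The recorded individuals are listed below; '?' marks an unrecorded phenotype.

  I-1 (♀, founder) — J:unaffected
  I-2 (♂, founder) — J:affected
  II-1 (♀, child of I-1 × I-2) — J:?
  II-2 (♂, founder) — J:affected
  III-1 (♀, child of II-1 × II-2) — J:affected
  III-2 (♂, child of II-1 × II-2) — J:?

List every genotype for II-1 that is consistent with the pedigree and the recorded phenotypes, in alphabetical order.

II-1 ∈ {X^JX^j, X^jX^j}

J/I-1 un ·: X^JX^J|X^JX^j
J/I-2 aff ·: X^jY
J/II-1 ? I-1×I-2: X^JX^j|X^jX^j
J/II-2 aff ·: X^jY
J/III-1 aff II-1×II-2: X^jX^j
J/III-2 ? II-1×II-2: X^JY|X^jY
⇒ J over [I-1,I-2,II-1,II-2,III-1,III-2]: 5 consistent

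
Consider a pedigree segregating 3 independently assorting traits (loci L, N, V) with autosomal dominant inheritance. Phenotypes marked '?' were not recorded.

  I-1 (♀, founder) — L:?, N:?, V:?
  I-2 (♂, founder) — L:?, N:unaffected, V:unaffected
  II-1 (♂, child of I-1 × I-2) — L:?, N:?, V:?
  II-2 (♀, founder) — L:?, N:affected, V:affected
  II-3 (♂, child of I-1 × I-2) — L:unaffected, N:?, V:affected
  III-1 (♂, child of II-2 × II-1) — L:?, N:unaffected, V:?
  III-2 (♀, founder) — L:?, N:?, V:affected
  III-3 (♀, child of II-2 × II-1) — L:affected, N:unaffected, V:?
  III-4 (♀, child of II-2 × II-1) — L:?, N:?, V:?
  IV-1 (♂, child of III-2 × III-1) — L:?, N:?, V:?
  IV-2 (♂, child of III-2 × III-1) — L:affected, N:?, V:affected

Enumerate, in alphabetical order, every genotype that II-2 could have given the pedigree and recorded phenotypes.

II-2 ∈ {LL Nn VV, LL Nn Vv, Ll Nn VV, Ll Nn Vv, ll Nn VV, ll Nn Vv}

L/I-1 ? ·: ll|Ll
L/I-2 ? ·: ll|Ll
L/II-1 ? I-1×I-2: ll|Ll|LL
L/II-2 ? ·: ll|Ll|LL
L/II-3 un I-1×I-2: ll
L/III-1 ? II-2×II-1: ll|Ll|LL
L/III-2 ? ·: ll|Ll|LL
L/III-3 aff II-2×II-1: Ll|LL
L/III-4 ? II-2×II-1: ll|Ll|LL
L/IV-1 ? III-2×III-1: ll|Ll|LL
L/IV-2 aff III-2×III-1: Ll|LL
⇒ L over [I-1,I-2,II-1,II-2,II-3,III-1,III-2,III-3,III-4,IV-1,IV-2]: 942 consistent
N/I-1 ? ·: nn|Nn|NN
N/I-2 un ·: nn
N/II-1 ? I-1×I-2: nn|Nn
N/II-2 aff ·: Nn
N/II-3 ? I-1×I-2: nn|Nn
N/III-1 un II-2×II-1: nn
N/III-2 ? ·: nn|Nn|NN
N/III-3 un II-2×II-1: nn
N/III-4 ? II-2×II-1: nn|Nn|NN
N/IV-1 ? III-2×III-1: nn|Nn
N/IV-2 ? III-2×III-1: nn|Nn
⇒ N over [I-1,I-2,II-1,II-2,II-3,III-1,III-2,III-3,III-4,IV-1,IV-2]: 90 consistent
V/I-1 ? ·: Vv|VV
V/I-2 un ·: vv
V/II-1 ? I-1×I-2: vv|Vv
V/II-2 aff ·: Vv|VV
V/II-3 aff I-1×I-2: Vv
V/III-1 ? II-2×II-1: vv|Vv|VV
V/III-2 aff ·: Vv|VV
V/III-3 ? II-2×II-1: vv|Vv|VV
V/III-4 ? II-2×II-1: vv|Vv|VV
V/IV-1 ? III-2×III-1: vv|Vv|VV
V/IV-2 aff III-2×III-1: Vv|VV
⇒ V over [I-1,I-2,II-1,II-2,II-3,III-1,III-2,III-3,III-4,IV-1,IV-2]: 506 consistent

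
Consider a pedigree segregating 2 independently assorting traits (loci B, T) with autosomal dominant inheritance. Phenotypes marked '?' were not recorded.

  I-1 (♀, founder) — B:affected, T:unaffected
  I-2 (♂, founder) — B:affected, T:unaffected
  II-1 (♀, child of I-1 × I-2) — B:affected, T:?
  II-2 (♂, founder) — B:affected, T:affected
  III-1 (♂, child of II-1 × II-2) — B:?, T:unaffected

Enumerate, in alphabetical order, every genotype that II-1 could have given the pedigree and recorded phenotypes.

II-1 ∈ {BB tt, Bb tt}

B/I-1 aff ·: Bb|BB
B/I-2 aff ·: Bb|BB
B/II-1 aff I-1×I-2: Bb|BB
B/II-2 aff ·: Bb|BB
B/III-1 ? II-1×II-2: bb|Bb|BB
⇒ B over [I-1,I-2,II-1,II-2,III-1]: 27 consistent
T/I-1 un ·: tt
T/I-2 un ·: tt
T/II-1 ? I-1×I-2: tt
T/II-2 aff ·: Tt
T/III-1 un II-1×II-2: tt
⇒ T over [I-1,I-2,II-1,II-2,III-1]: 1 consistent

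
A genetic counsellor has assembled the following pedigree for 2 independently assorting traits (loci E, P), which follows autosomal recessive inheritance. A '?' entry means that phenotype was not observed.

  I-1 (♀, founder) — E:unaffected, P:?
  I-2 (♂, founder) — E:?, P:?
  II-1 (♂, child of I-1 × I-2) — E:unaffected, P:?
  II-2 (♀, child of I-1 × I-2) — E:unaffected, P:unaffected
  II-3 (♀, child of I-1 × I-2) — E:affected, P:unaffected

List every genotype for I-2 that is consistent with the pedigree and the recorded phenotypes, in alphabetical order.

E/I-1 un ·: Ee
E/I-2 ? ·: Ee|ee
E/II-1 un I-1×I-2: EE|Ee
E/II-2 un I-1×I-2: EE|Ee
E/II-3 aff I-1×I-2: ee
⇒ E over [I-1,I-2,II-1,II-2,II-3]: 5 consistent
P/I-1 ? ·: PP|Pp|pp
P/I-2 ? ·: PP|Pp|pp
P/II-1 ? I-1×I-2: PP|Pp|pp
P/II-2 un I-1×I-2: PP|Pp
P/II-3 un I-1×I-2: PP|Pp
⇒ P over [I-1,I-2,II-1,II-2,II-3]: 35 consistent

I-2 ∈ {Ee PP, Ee Pp, Ee pp, ee PP, ee Pp, ee pp}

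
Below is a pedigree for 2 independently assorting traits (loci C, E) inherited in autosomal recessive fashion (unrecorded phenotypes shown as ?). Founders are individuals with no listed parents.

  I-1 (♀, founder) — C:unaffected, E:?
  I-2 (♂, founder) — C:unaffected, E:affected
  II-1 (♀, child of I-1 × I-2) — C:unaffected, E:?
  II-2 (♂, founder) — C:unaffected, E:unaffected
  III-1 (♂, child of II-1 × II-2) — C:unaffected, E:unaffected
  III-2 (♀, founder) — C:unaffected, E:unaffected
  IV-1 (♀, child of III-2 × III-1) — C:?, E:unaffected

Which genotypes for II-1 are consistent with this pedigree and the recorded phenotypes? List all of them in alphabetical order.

II-1 ∈ {CC Ee, CC ee, Cc Ee, Cc ee}

C/I-1 un ·: CC|Cc
C/I-2 un ·: CC|Cc
C/II-1 un I-1×I-2: CC|Cc
C/II-2 un ·: CC|Cc
C/III-1 un II-1×II-2: CC|Cc
C/III-2 un ·: CC|Cc
C/IV-1 ? III-2×III-1: CC|Cc|cc
⇒ C over [I-1,I-2,II-1,II-2,III-1,III-2,IV-1]: 92 consistent
E/I-1 ? ·: EE|Ee|ee
E/I-2 aff ·: ee
E/II-1 ? I-1×I-2: Ee|ee
E/II-2 un ·: EE|Ee
E/III-1 un II-1×II-2: EE|Ee
E/III-2 un ·: EE|Ee
E/IV-1 un III-2×III-1: EE|Ee
⇒ E over [I-1,I-2,II-1,II-2,III-1,III-2,IV-1]: 44 consistent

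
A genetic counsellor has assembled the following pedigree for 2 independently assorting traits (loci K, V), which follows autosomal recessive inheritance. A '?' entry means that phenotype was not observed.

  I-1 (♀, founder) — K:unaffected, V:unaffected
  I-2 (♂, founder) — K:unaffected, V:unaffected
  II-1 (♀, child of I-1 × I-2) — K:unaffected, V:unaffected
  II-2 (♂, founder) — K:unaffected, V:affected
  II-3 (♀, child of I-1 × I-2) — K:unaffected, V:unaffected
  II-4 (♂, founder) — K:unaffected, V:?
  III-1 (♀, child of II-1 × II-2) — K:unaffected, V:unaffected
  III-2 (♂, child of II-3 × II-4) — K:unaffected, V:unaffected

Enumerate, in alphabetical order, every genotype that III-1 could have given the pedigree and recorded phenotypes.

III-1 ∈ {KK Vv, Kk Vv}

K/I-1 un ·: KK|Kk
K/I-2 un ·: KK|Kk
K/II-1 un I-1×I-2: KK|Kk
K/II-2 un ·: KK|Kk
K/II-3 un I-1×I-2: KK|Kk
K/II-4 un ·: KK|Kk
K/III-1 un II-1×II-2: KK|Kk
K/III-2 un II-3×II-4: KK|Kk
⇒ K over [I-1,I-2,II-1,II-2,II-3,II-4,III-1,III-2]: 156 consistent
V/I-1 un ·: VV|Vv
V/I-2 un ·: VV|Vv
V/II-1 un I-1×I-2: VV|Vv
V/II-2 aff ·: vv
V/II-3 un I-1×I-2: VV|Vv
V/II-4 ? ·: VV|Vv|vv
V/III-1 un II-1×II-2: Vv
V/III-2 un II-3×II-4: VV|Vv
⇒ V over [I-1,I-2,II-1,II-2,II-3,II-4,III-1,III-2]: 58 consistent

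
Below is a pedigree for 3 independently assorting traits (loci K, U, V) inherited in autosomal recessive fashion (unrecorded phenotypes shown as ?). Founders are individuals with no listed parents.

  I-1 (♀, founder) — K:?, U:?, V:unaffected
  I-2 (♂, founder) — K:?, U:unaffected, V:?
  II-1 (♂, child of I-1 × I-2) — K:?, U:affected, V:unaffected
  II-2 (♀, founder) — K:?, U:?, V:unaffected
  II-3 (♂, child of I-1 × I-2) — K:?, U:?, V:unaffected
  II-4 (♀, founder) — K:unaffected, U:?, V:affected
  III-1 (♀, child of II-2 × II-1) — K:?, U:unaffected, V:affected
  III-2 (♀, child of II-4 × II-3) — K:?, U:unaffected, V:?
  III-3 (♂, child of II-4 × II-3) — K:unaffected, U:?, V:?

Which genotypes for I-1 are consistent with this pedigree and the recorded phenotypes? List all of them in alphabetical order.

I-1 ∈ {KK Uu VV, KK Uu Vv, KK uu VV, KK uu Vv, Kk Uu VV, Kk Uu Vv, Kk uu VV, Kk uu Vv, kk Uu VV, kk Uu Vv, kk uu VV, kk uu Vv}

K/I-1 ? ·: KK|Kk|kk
K/I-2 ? ·: KK|Kk|kk
K/II-1 ? I-1×I-2: KK|Kk|kk
K/II-2 ? ·: KK|Kk|kk
K/II-3 ? I-1×I-2: KK|Kk|kk
K/II-4 un ·: KK|Kk
K/III-1 ? II-2×II-1: KK|Kk|kk
K/III-2 ? II-4×II-3: KK|Kk|kk
K/III-3 un II-4×II-3: KK|Kk
⇒ K over [I-1,I-2,II-1,II-2,II-3,II-4,III-1,III-2,III-3]: 1058 consistent
U/I-1 ? ·: Uu|uu
U/I-2 un ·: Uu
U/II-1 aff I-1×I-2: uu
U/II-2 ? ·: UU|Uu
U/II-3 ? I-1×I-2: UU|Uu|uu
U/II-4 ? ·: UU|Uu|uu
U/III-1 un II-2×II-1: Uu
U/III-2 un II-4×II-3: UU|Uu
U/III-3 ? II-4×II-3: UU|Uu|uu
⇒ U over [I-1,I-2,II-1,II-2,II-3,II-4,III-1,III-2,III-3]: 72 consistent
V/I-1 un ·: VV|Vv
V/I-2 ? ·: VV|Vv|vv
V/II-1 un I-1×I-2: Vv
V/II-2 un ·: Vv
V/II-3 un I-1×I-2: VV|Vv
V/II-4 aff ·: vv
V/III-1 aff II-2×II-1: vv
V/III-2 ? II-4×II-3: Vv|vv
V/III-3 ? II-4×II-3: Vv|vv
⇒ V over [I-1,I-2,II-1,II-2,II-3,II-4,III-1,III-2,III-3]: 23 consistent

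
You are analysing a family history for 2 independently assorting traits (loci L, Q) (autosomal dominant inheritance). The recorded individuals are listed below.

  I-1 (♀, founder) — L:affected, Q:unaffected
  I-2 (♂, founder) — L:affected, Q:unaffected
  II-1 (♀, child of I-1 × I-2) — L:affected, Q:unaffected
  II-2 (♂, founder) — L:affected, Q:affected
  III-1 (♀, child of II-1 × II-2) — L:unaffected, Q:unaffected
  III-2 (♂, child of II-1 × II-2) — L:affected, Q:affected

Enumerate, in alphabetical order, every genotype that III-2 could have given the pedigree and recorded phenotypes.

L/I-1 aff ·: Ll|LL
L/I-2 aff ·: Ll|LL
L/II-1 aff I-1×I-2: Ll
L/II-2 aff ·: Ll
L/III-1 un II-1×II-2: ll
L/III-2 aff II-1×II-2: Ll|LL
⇒ L over [I-1,I-2,II-1,II-2,III-1,III-2]: 6 consistent
Q/I-1 un ·: qq
Q/I-2 un ·: qq
Q/II-1 un I-1×I-2: qq
Q/II-2 aff ·: Qq
Q/III-1 un II-1×II-2: qq
Q/III-2 aff II-1×II-2: Qq
⇒ Q over [I-1,I-2,II-1,II-2,III-1,III-2]: 1 consistent

III-2 ∈ {LL Qq, Ll Qq}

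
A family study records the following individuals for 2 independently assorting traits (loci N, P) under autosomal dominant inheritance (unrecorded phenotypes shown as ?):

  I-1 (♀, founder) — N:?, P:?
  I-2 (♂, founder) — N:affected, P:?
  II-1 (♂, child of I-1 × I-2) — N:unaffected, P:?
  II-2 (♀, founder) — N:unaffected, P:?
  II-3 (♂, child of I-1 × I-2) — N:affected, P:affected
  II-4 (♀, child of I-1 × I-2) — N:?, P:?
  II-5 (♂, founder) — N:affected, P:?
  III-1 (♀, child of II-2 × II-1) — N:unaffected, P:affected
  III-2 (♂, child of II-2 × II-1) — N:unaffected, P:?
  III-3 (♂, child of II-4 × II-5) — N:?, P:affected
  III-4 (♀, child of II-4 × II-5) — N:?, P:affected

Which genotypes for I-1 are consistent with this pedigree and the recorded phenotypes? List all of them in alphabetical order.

I-1 ∈ {Nn PP, Nn Pp, Nn pp, nn PP, nn Pp, nn pp}

N/I-1 ? ·: nn|Nn
N/I-2 aff ·: Nn
N/II-1 un I-1×I-2: nn
N/II-2 un ·: nn
N/II-3 aff I-1×I-2: Nn|NN
N/II-4 ? I-1×I-2: nn|Nn|NN
N/II-5 aff ·: Nn|NN
N/III-1 un II-2×II-1: nn
N/III-2 un II-2×II-1: nn
N/III-3 ? II-4×II-5: nn|Nn|NN
N/III-4 ? II-4×II-5: nn|Nn|NN
⇒ N over [I-1,I-2,II-1,II-2,II-3,II-4,II-5,III-1,III-2,III-3,III-4]: 64 consistent
P/I-1 ? ·: pp|Pp|PP
P/I-2 ? ·: pp|Pp|PP
P/II-1 ? I-1×I-2: pp|Pp|PP
P/II-2 ? ·: pp|Pp|PP
P/II-3 aff I-1×I-2: Pp|PP
P/II-4 ? I-1×I-2: pp|Pp|PP
P/II-5 ? ·: pp|Pp|PP
P/III-1 aff II-2×II-1: Pp|PP
P/III-2 ? II-2×II-1: pp|Pp|PP
P/III-3 aff II-4×II-5: Pp|PP
P/III-4 aff II-4×II-5: Pp|PP
⇒ P over [I-1,I-2,II-1,II-2,II-3,II-4,II-5,III-1,III-2,III-3,III-4]: 2376 consistent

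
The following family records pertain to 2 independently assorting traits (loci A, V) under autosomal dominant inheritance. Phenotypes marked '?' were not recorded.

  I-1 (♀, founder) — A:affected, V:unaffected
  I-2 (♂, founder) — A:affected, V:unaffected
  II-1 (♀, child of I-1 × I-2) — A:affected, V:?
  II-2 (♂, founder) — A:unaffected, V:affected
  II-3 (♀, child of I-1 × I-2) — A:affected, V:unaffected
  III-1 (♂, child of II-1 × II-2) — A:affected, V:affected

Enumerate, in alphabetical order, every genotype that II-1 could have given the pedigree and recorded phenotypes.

II-1 ∈ {AA vv, Aa vv}

A/I-1 aff ·: Aa|AA
A/I-2 aff ·: Aa|AA
A/II-1 aff I-1×I-2: Aa|AA
A/II-2 un ·: aa
A/II-3 aff I-1×I-2: Aa|AA
A/III-1 aff II-1×II-2: Aa
⇒ A over [I-1,I-2,II-1,II-2,II-3,III-1]: 13 consistent
V/I-1 un ·: vv
V/I-2 un ·: vv
V/II-1 ? I-1×I-2: vv
V/II-2 aff ·: Vv|VV
V/II-3 un I-1×I-2: vv
V/III-1 aff II-1×II-2: Vv
⇒ V over [I-1,I-2,II-1,II-2,II-3,III-1]: 2 consistent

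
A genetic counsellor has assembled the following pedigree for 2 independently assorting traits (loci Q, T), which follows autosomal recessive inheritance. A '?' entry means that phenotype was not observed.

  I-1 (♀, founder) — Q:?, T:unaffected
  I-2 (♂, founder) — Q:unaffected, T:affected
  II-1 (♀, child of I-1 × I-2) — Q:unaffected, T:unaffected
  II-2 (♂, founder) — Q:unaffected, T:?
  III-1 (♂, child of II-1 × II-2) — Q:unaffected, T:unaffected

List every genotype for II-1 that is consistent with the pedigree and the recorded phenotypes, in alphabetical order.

Q/I-1 ? ·: QQ|Qq|qq
Q/I-2 un ·: QQ|Qq
Q/II-1 un I-1×I-2: QQ|Qq
Q/II-2 un ·: QQ|Qq
Q/III-1 un II-1×II-2: QQ|Qq
⇒ Q over [I-1,I-2,II-1,II-2,III-1]: 32 consistent
T/I-1 un ·: TT|Tt
T/I-2 aff ·: tt
T/II-1 un I-1×I-2: Tt
T/II-2 ? ·: TT|Tt|tt
T/III-1 un II-1×II-2: TT|Tt
⇒ T over [I-1,I-2,II-1,II-2,III-1]: 10 consistent

II-1 ∈ {QQ Tt, Qq Tt}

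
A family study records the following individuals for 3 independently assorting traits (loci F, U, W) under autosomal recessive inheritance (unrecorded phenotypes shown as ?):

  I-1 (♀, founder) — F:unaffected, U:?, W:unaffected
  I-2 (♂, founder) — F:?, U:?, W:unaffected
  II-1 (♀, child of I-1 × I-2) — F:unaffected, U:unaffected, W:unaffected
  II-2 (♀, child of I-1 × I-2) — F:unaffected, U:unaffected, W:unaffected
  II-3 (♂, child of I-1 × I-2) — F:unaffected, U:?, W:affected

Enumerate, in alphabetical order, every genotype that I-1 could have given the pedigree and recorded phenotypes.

F/I-1 un ·: FF|Ff
F/I-2 ? ·: FF|Ff|ff
F/II-1 un I-1×I-2: FF|Ff
F/II-2 un I-1×I-2: FF|Ff
F/II-3 un I-1×I-2: FF|Ff
⇒ F over [I-1,I-2,II-1,II-2,II-3]: 27 consistent
U/I-1 ? ·: UU|Uu|uu
U/I-2 ? ·: UU|Uu|uu
U/II-1 un I-1×I-2: UU|Uu
U/II-2 un I-1×I-2: UU|Uu
U/II-3 ? I-1×I-2: UU|Uu|uu
⇒ U over [I-1,I-2,II-1,II-2,II-3]: 35 consistent
W/I-1 un ·: Ww
W/I-2 un ·: Ww
W/II-1 un I-1×I-2: WW|Ww
W/II-2 un I-1×I-2: WW|Ww
W/II-3 aff I-1×I-2: ww
⇒ W over [I-1,I-2,II-1,II-2,II-3]: 4 consistent

I-1 ∈ {FF UU Ww, FF Uu Ww, FF uu Ww, Ff UU Ww, Ff Uu Ww, Ff uu Ww}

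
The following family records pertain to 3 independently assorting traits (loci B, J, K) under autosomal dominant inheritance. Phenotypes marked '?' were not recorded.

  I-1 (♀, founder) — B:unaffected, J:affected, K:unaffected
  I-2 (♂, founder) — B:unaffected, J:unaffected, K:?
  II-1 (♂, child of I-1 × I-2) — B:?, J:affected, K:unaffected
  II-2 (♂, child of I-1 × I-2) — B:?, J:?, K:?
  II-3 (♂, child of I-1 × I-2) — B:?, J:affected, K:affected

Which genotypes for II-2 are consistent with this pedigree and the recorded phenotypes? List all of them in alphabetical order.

B/I-1 un ·: bb
B/I-2 un ·: bb
B/II-1 ? I-1×I-2: bb
B/II-2 ? I-1×I-2: bb
B/II-3 ? I-1×I-2: bb
⇒ B over [I-1,I-2,II-1,II-2,II-3]: 1 consistent
J/I-1 aff ·: Jj|JJ
J/I-2 un ·: jj
J/II-1 aff I-1×I-2: Jj
J/II-2 ? I-1×I-2: jj|Jj
J/II-3 aff I-1×I-2: Jj
⇒ J over [I-1,I-2,II-1,II-2,II-3]: 3 consistent
K/I-1 un ·: kk
K/I-2 ? ·: Kk
K/II-1 un I-1×I-2: kk
K/II-2 ? I-1×I-2: kk|Kk
K/II-3 aff I-1×I-2: Kk
⇒ K over [I-1,I-2,II-1,II-2,II-3]: 2 consistent

II-2 ∈ {bb Jj Kk, bb Jj kk, bb jj Kk, bb jj kk}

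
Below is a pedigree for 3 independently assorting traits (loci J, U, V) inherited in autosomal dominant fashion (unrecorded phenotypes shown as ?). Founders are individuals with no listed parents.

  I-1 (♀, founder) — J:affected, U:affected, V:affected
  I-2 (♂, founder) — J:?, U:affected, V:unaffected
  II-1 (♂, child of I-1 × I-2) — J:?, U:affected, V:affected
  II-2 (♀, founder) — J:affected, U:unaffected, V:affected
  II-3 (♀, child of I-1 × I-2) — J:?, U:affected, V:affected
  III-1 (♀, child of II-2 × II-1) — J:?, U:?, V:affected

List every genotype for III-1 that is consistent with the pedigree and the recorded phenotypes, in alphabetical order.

J/I-1 aff ·: Jj|JJ
J/I-2 ? ·: jj|Jj|JJ
J/II-1 ? I-1×I-2: jj|Jj|JJ
J/II-2 aff ·: Jj|JJ
J/II-3 ? I-1×I-2: jj|Jj|JJ
J/III-1 ? II-2×II-1: jj|Jj|JJ
⇒ J over [I-1,I-2,II-1,II-2,II-3,III-1]: 89 consistent
U/I-1 aff ·: Uu|UU
U/I-2 aff ·: Uu|UU
U/II-1 aff I-1×I-2: Uu|UU
U/II-2 un ·: uu
U/II-3 aff I-1×I-2: Uu|UU
U/III-1 ? II-2×II-1: uu|Uu
⇒ U over [I-1,I-2,II-1,II-2,II-3,III-1]: 19 consistent
V/I-1 aff ·: Vv|VV
V/I-2 un ·: vv
V/II-1 aff I-1×I-2: Vv
V/II-2 aff ·: Vv|VV
V/II-3 aff I-1×I-2: Vv
V/III-1 aff II-2×II-1: Vv|VV
⇒ V over [I-1,I-2,II-1,II-2,II-3,III-1]: 8 consistent

III-1 ∈ {JJ Uu VV, JJ Uu Vv, JJ uu VV, JJ uu Vv, Jj Uu VV, Jj Uu Vv, Jj uu VV, Jj uu Vv, jj Uu VV, jj Uu Vv, jj uu VV, jj uu Vv}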